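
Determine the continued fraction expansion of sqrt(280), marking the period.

Write x_i = (sqrt(280) + m_i)/d_i with (m_0, d_0) = (0, 1). a_0 = floor(sqrt(280)) = 16, since 16^2 = 256 <= 280 < 289 = 17^2.
Iterate m_{i+1} = d_i*a_i - m_i, d_{i+1} = (280 - m_{i+1}^2)/d_i, a_{i+1} = floor((a_0 + m_{i+1})/d_{i+1}):
  m_1 = 1*16 - 0 = 16, d_1 = (280 - 16^2)/1 = 24/1 = 24, a_1 = floor((16 + 16)/24) = 1.
  m_2 = 24*1 - 16 = 8, d_2 = (280 - 8^2)/24 = 216/24 = 9, a_2 = floor((16 + 8)/9) = 2.
  m_3 = 9*2 - 8 = 10, d_3 = (280 - 10^2)/9 = 180/9 = 20, a_3 = floor((16 + 10)/20) = 1.
  m_4 = 20*1 - 10 = 10, d_4 = (280 - 10^2)/20 = 180/20 = 9, a_4 = floor((16 + 10)/9) = 2.
  m_5 = 9*2 - 10 = 8, d_5 = (280 - 8^2)/9 = 216/9 = 24, a_5 = floor((16 + 8)/24) = 1.
  m_6 = 24*1 - 8 = 16, d_6 = (280 - 16^2)/24 = 24/24 = 1, a_6 = floor((16 + 16)/1) = 32.
  m_7 = 1*32 - 16 = 16, d_7 = (280 - 16^2)/1 = 24/1 = 24: (m_7, d_7) = (m_1, d_1) = (16, 24), so from here the quotients repeat a_1, ..., a_6; the period length is 6.
Hence the expansion of sqrt(280) is a_0 = 16 followed by the repeating block 1, 2, 1, 2, 1, 32 (period 6).

[16; (1, 2, 1, 2, 1, 32)]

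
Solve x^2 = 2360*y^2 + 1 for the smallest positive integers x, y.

(x, y) = (5781, 119)

First expand sqrt(2360) as a continued fraction. With x_i = (sqrt(2360) + m_i)/d_i and (m_0, d_0) = (0, 1): a_0 = floor(sqrt(2360)) = 48, since 48^2 = 2304 <= 2360 < 2401 = 49^2.
Iterate m_{i+1} = d_i*a_i - m_i, d_{i+1} = (2360 - m_{i+1}^2)/d_i, a_{i+1} = floor((a_0 + m_{i+1})/d_{i+1}):
  m_1 = 1*48 - 0 = 48, d_1 = (2360 - 48^2)/1 = 56/1 = 56, a_1 = floor((48 + 48)/56) = 1.
  m_2 = 56*1 - 48 = 8, d_2 = (2360 - 8^2)/56 = 2296/56 = 41, a_2 = floor((48 + 8)/41) = 1.
  m_3 = 41*1 - 8 = 33, d_3 = (2360 - 33^2)/41 = 1271/41 = 31, a_3 = floor((48 + 33)/31) = 2.
  m_4 = 31*2 - 33 = 29, d_4 = (2360 - 29^2)/31 = 1519/31 = 49, a_4 = floor((48 + 29)/49) = 1.
  m_5 = 49*1 - 29 = 20, d_5 = (2360 - 20^2)/49 = 1960/49 = 40, a_5 = floor((48 + 20)/40) = 1.
  m_6 = 40*1 - 20 = 20, d_6 = (2360 - 20^2)/40 = 1960/40 = 49, a_6 = floor((48 + 20)/49) = 1.
  m_7 = 49*1 - 20 = 29, d_7 = (2360 - 29^2)/49 = 1519/49 = 31, a_7 = floor((48 + 29)/31) = 2.
  m_8 = 31*2 - 29 = 33, d_8 = (2360 - 33^2)/31 = 1271/31 = 41, a_8 = floor((48 + 33)/41) = 1.
  m_9 = 41*1 - 33 = 8, d_9 = (2360 - 8^2)/41 = 2296/41 = 56, a_9 = floor((48 + 8)/56) = 1.
  m_10 = 56*1 - 8 = 48, d_10 = (2360 - 48^2)/56 = 56/56 = 1, a_10 = floor((48 + 48)/1) = 96.
  m_11 = 1*96 - 48 = 48, d_11 = (2360 - 48^2)/1 = 56/1 = 56: (m_11, d_11) = (m_1, d_1) = (48, 56), so from here the quotients repeat a_1, ..., a_10; the period length is 10.
So sqrt(2360) = [48; (1, 1, 2, 1, 1, 1, 2, 1, 1, 96)] with period length k = 10.
k is even, so the fundamental solution of x^2 - 2360y^2 = 1 is (p_{k-1}, q_{k-1}) = (p_9, q_9); compute convergents through index 9.
Convergents (p_i = a_i*p_{i-1} + p_{i-2}, q_i = a_i*q_{i-1} + q_{i-2} with p_{-2}=0, p_{-1}=1, q_{-2}=1, q_{-1}=0):
  i=0: a_0=48, p_0 = 48*1 + 0 = 48, q_0 = 48*0 + 1 = 1.
  i=1: a_1=1, p_1 = 1*48 + 1 = 49, q_1 = 1*1 + 0 = 1.
  i=2: a_2=1, p_2 = 1*49 + 48 = 97, q_2 = 1*1 + 1 = 2.
  i=3: a_3=2, p_3 = 2*97 + 49 = 243, q_3 = 2*2 + 1 = 5.
  i=4: a_4=1, p_4 = 1*243 + 97 = 340, q_4 = 1*5 + 2 = 7.
  i=5: a_5=1, p_5 = 1*340 + 243 = 583, q_5 = 1*7 + 5 = 12.
  i=6: a_6=1, p_6 = 1*583 + 340 = 923, q_6 = 1*12 + 7 = 19.
  i=7: a_7=2, p_7 = 2*923 + 583 = 2429, q_7 = 2*19 + 12 = 50.
  i=8: a_8=1, p_8 = 1*2429 + 923 = 3352, q_8 = 1*50 + 19 = 69.
  i=9: a_9=1, p_9 = 1*3352 + 2429 = 5781, q_9 = 1*69 + 50 = 119.
Check: 5781^2 - 2360*119^2 = 33419961 - 33419960 = 1, so (x, y) = (5781, 119) solves the equation, and by the theorem it is the least positive solution.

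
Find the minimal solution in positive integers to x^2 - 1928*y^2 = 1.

(x, y) = (483, 11)

First expand sqrt(1928) as a continued fraction. With x_i = (sqrt(1928) + m_i)/d_i and (m_0, d_0) = (0, 1): a_0 = floor(sqrt(1928)) = 43, since 43^2 = 1849 <= 1928 < 1936 = 44^2.
Iterate m_{i+1} = d_i*a_i - m_i, d_{i+1} = (1928 - m_{i+1}^2)/d_i, a_{i+1} = floor((a_0 + m_{i+1})/d_{i+1}):
  m_1 = 1*43 - 0 = 43, d_1 = (1928 - 43^2)/1 = 79/1 = 79, a_1 = floor((43 + 43)/79) = 1.
  m_2 = 79*1 - 43 = 36, d_2 = (1928 - 36^2)/79 = 632/79 = 8, a_2 = floor((43 + 36)/8) = 9.
  m_3 = 8*9 - 36 = 36, d_3 = (1928 - 36^2)/8 = 632/8 = 79, a_3 = floor((43 + 36)/79) = 1.
  m_4 = 79*1 - 36 = 43, d_4 = (1928 - 43^2)/79 = 79/79 = 1, a_4 = floor((43 + 43)/1) = 86.
  m_5 = 1*86 - 43 = 43, d_5 = (1928 - 43^2)/1 = 79/1 = 79: (m_5, d_5) = (m_1, d_1) = (43, 79), so from here the quotients repeat a_1, ..., a_4; the period length is 4.
So sqrt(1928) = [43; (1, 9, 1, 86)] with period length k = 4.
k is even, so the fundamental solution of x^2 - 1928y^2 = 1 is (p_{k-1}, q_{k-1}) = (p_3, q_3); compute convergents through index 3.
Convergents (p_i = a_i*p_{i-1} + p_{i-2}, q_i = a_i*q_{i-1} + q_{i-2} with p_{-2}=0, p_{-1}=1, q_{-2}=1, q_{-1}=0):
  i=0: a_0=43, p_0 = 43*1 + 0 = 43, q_0 = 43*0 + 1 = 1.
  i=1: a_1=1, p_1 = 1*43 + 1 = 44, q_1 = 1*1 + 0 = 1.
  i=2: a_2=9, p_2 = 9*44 + 43 = 439, q_2 = 9*1 + 1 = 10.
  i=3: a_3=1, p_3 = 1*439 + 44 = 483, q_3 = 1*10 + 1 = 11.
Check: 483^2 - 1928*11^2 = 233289 - 233288 = 1, so (x, y) = (483, 11) solves the equation, and by the theorem it is the least positive solution.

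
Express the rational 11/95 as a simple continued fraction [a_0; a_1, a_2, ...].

Run the Euclidean algorithm on 11 and 95; the successive quotients are the partial quotients a_0, a_1, ... (each step inverts the fractional part left over by the previous one):
  11 = 0*95 + 11, so a_0 = 0.
  95 = 8*11 + 7, so a_1 = 8.
  11 = 1*7 + 4, so a_2 = 1.
  7 = 1*4 + 3, so a_3 = 1.
  4 = 1*3 + 1, so a_4 = 1.
  3 = 3*1 + 0, so a_5 = 3.
The remainder reaches 0 after 6 divisions, so the expansion has 6 partial quotients, read off in order.

[0; 8, 1, 1, 1, 3]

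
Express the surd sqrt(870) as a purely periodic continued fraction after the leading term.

Write x_i = (sqrt(870) + m_i)/d_i with (m_0, d_0) = (0, 1). a_0 = floor(sqrt(870)) = 29, since 29^2 = 841 <= 870 < 900 = 30^2.
Iterate m_{i+1} = d_i*a_i - m_i, d_{i+1} = (870 - m_{i+1}^2)/d_i, a_{i+1} = floor((a_0 + m_{i+1})/d_{i+1}):
  m_1 = 1*29 - 0 = 29, d_1 = (870 - 29^2)/1 = 29/1 = 29, a_1 = floor((29 + 29)/29) = 2.
  m_2 = 29*2 - 29 = 29, d_2 = (870 - 29^2)/29 = 29/29 = 1, a_2 = floor((29 + 29)/1) = 58.
  m_3 = 1*58 - 29 = 29, d_3 = (870 - 29^2)/1 = 29/1 = 29: (m_3, d_3) = (m_1, d_1) = (29, 29), so from here the quotients repeat a_1, a_2; the period length is 2.
Hence the expansion of sqrt(870) is a_0 = 29 followed by the repeating block 2, 58 (period 2).

[29; (2, 58)]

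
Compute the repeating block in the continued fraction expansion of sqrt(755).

Write x_i = (sqrt(755) + m_i)/d_i with (m_0, d_0) = (0, 1). a_0 = floor(sqrt(755)) = 27, since 27^2 = 729 <= 755 < 784 = 28^2.
Iterate m_{i+1} = d_i*a_i - m_i, d_{i+1} = (755 - m_{i+1}^2)/d_i, a_{i+1} = floor((a_0 + m_{i+1})/d_{i+1}):
  m_1 = 1*27 - 0 = 27, d_1 = (755 - 27^2)/1 = 26/1 = 26, a_1 = floor((27 + 27)/26) = 2.
  m_2 = 26*2 - 27 = 25, d_2 = (755 - 25^2)/26 = 130/26 = 5, a_2 = floor((27 + 25)/5) = 10.
  m_3 = 5*10 - 25 = 25, d_3 = (755 - 25^2)/5 = 130/5 = 26, a_3 = floor((27 + 25)/26) = 2.
  m_4 = 26*2 - 25 = 27, d_4 = (755 - 27^2)/26 = 26/26 = 1, a_4 = floor((27 + 27)/1) = 54.
  m_5 = 1*54 - 27 = 27, d_5 = (755 - 27^2)/1 = 26/1 = 26: (m_5, d_5) = (m_1, d_1) = (27, 26), so from here the quotients repeat a_1, ..., a_4; the period length is 4.
Hence the expansion of sqrt(755) is a_0 = 27 followed by the repeating block 2, 10, 2, 54 (period 4).

[27; (2, 10, 2, 54)]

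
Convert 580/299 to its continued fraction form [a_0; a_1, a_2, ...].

Run the Euclidean algorithm on 580 and 299; the successive quotients are the partial quotients a_0, a_1, ... (each step inverts the fractional part left over by the previous one):
  580 = 1*299 + 281, so a_0 = 1.
  299 = 1*281 + 18, so a_1 = 1.
  281 = 15*18 + 11, so a_2 = 15.
  18 = 1*11 + 7, so a_3 = 1.
  11 = 1*7 + 4, so a_4 = 1.
  7 = 1*4 + 3, so a_5 = 1.
  4 = 1*3 + 1, so a_6 = 1.
  3 = 3*1 + 0, so a_7 = 3.
The remainder reaches 0 after 8 divisions, so the expansion has 8 partial quotients, read off in order.

[1; 1, 15, 1, 1, 1, 1, 3]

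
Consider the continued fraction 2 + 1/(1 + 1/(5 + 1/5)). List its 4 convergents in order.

2/1, 3/1, 17/6, 88/31

Using the convergent recurrence p_i = a_i*p_{i-1} + p_{i-2}, q_i = a_i*q_{i-1} + q_{i-2} with p_{-2}=0, p_{-1}=1, q_{-2}=1, q_{-1}=0:
  i=0: a_0=2, p_0 = 2*1 + 0 = 2, q_0 = 2*0 + 1 = 1.
  i=1: a_1=1, p_1 = 1*2 + 1 = 3, q_1 = 1*1 + 0 = 1.
  i=2: a_2=5, p_2 = 5*3 + 2 = 17, q_2 = 5*1 + 1 = 6.
  i=3: a_3=5, p_3 = 5*17 + 3 = 88, q_3 = 5*6 + 1 = 31.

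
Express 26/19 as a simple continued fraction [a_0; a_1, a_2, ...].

[1; 2, 1, 2, 2]

Run the Euclidean algorithm on 26 and 19; the successive quotients are the partial quotients a_0, a_1, ... (each step inverts the fractional part left over by the previous one):
  26 = 1*19 + 7, so a_0 = 1.
  19 = 2*7 + 5, so a_1 = 2.
  7 = 1*5 + 2, so a_2 = 1.
  5 = 2*2 + 1, so a_3 = 2.
  2 = 2*1 + 0, so a_4 = 2.
The remainder reaches 0 after 5 divisions, so the expansion has 5 partial quotients, read off in order.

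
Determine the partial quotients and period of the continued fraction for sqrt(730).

Write x_i = (sqrt(730) + m_i)/d_i with (m_0, d_0) = (0, 1). a_0 = floor(sqrt(730)) = 27, since 27^2 = 729 <= 730 < 784 = 28^2.
Iterate m_{i+1} = d_i*a_i - m_i, d_{i+1} = (730 - m_{i+1}^2)/d_i, a_{i+1} = floor((a_0 + m_{i+1})/d_{i+1}):
  m_1 = 1*27 - 0 = 27, d_1 = (730 - 27^2)/1 = 1/1 = 1, a_1 = floor((27 + 27)/1) = 54.
  m_2 = 1*54 - 27 = 27, d_2 = (730 - 27^2)/1 = 1/1 = 1: (m_2, d_2) = (m_1, d_1) = (27, 1), so from here the quotient a_1 repeats; the period length is 1.
Hence the expansion of sqrt(730) is a_0 = 27 followed by the repeating block 54 (period 1).

[27; (54)]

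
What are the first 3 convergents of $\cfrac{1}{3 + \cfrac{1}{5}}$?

Using the convergent recurrence p_i = a_i*p_{i-1} + p_{i-2}, q_i = a_i*q_{i-1} + q_{i-2} with p_{-2}=0, p_{-1}=1, q_{-2}=1, q_{-1}=0:
  i=0: a_0=0, p_0 = 0*1 + 0 = 0, q_0 = 0*0 + 1 = 1.
  i=1: a_1=3, p_1 = 3*0 + 1 = 1, q_1 = 3*1 + 0 = 3.
  i=2: a_2=5, p_2 = 5*1 + 0 = 5, q_2 = 5*3 + 1 = 16.

0/1, 1/3, 5/16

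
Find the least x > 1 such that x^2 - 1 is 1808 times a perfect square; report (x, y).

(x, y) = (1204353, 28324)

First expand sqrt(1808) as a continued fraction. With x_i = (sqrt(1808) + m_i)/d_i and (m_0, d_0) = (0, 1): a_0 = floor(sqrt(1808)) = 42, since 42^2 = 1764 <= 1808 < 1849 = 43^2.
Iterate m_{i+1} = d_i*a_i - m_i, d_{i+1} = (1808 - m_{i+1}^2)/d_i, a_{i+1} = floor((a_0 + m_{i+1})/d_{i+1}):
  m_1 = 1*42 - 0 = 42, d_1 = (1808 - 42^2)/1 = 44/1 = 44, a_1 = floor((42 + 42)/44) = 1.
  m_2 = 44*1 - 42 = 2, d_2 = (1808 - 2^2)/44 = 1804/44 = 41, a_2 = floor((42 + 2)/41) = 1.
  m_3 = 41*1 - 2 = 39, d_3 = (1808 - 39^2)/41 = 287/41 = 7, a_3 = floor((42 + 39)/7) = 11.
  m_4 = 7*11 - 39 = 38, d_4 = (1808 - 38^2)/7 = 364/7 = 52, a_4 = floor((42 + 38)/52) = 1.
  m_5 = 52*1 - 38 = 14, d_5 = (1808 - 14^2)/52 = 1612/52 = 31, a_5 = floor((42 + 14)/31) = 1.
  m_6 = 31*1 - 14 = 17, d_6 = (1808 - 17^2)/31 = 1519/31 = 49, a_6 = floor((42 + 17)/49) = 1.
  m_7 = 49*1 - 17 = 32, d_7 = (1808 - 32^2)/49 = 784/49 = 16, a_7 = floor((42 + 32)/16) = 4.
  m_8 = 16*4 - 32 = 32, d_8 = (1808 - 32^2)/16 = 784/16 = 49, a_8 = floor((42 + 32)/49) = 1.
  m_9 = 49*1 - 32 = 17, d_9 = (1808 - 17^2)/49 = 1519/49 = 31, a_9 = floor((42 + 17)/31) = 1.
  m_10 = 31*1 - 17 = 14, d_10 = (1808 - 14^2)/31 = 1612/31 = 52, a_10 = floor((42 + 14)/52) = 1.
  m_11 = 52*1 - 14 = 38, d_11 = (1808 - 38^2)/52 = 364/52 = 7, a_11 = floor((42 + 38)/7) = 11.
  m_12 = 7*11 - 38 = 39, d_12 = (1808 - 39^2)/7 = 287/7 = 41, a_12 = floor((42 + 39)/41) = 1.
  m_13 = 41*1 - 39 = 2, d_13 = (1808 - 2^2)/41 = 1804/41 = 44, a_13 = floor((42 + 2)/44) = 1.
  m_14 = 44*1 - 2 = 42, d_14 = (1808 - 42^2)/44 = 44/44 = 1, a_14 = floor((42 + 42)/1) = 84.
  m_15 = 1*84 - 42 = 42, d_15 = (1808 - 42^2)/1 = 44/1 = 44: (m_15, d_15) = (m_1, d_1) = (42, 44), so from here the quotients repeat a_1, ..., a_14; the period length is 14.
So sqrt(1808) = [42; (1, 1, 11, 1, 1, 1, 4, 1, 1, 1, 11, 1, 1, 84)] with period length k = 14.
k is even, so the fundamental solution of x^2 - 1808y^2 = 1 is (p_{k-1}, q_{k-1}) = (p_13, q_13); compute convergents through index 13.
Convergents (p_i = a_i*p_{i-1} + p_{i-2}, q_i = a_i*q_{i-1} + q_{i-2} with p_{-2}=0, p_{-1}=1, q_{-2}=1, q_{-1}=0):
  i=0: a_0=42, p_0 = 42*1 + 0 = 42, q_0 = 42*0 + 1 = 1.
  i=1: a_1=1, p_1 = 1*42 + 1 = 43, q_1 = 1*1 + 0 = 1.
  i=2: a_2=1, p_2 = 1*43 + 42 = 85, q_2 = 1*1 + 1 = 2.
  i=3: a_3=11, p_3 = 11*85 + 43 = 978, q_3 = 11*2 + 1 = 23.
  i=4: a_4=1, p_4 = 1*978 + 85 = 1063, q_4 = 1*23 + 2 = 25.
  i=5: a_5=1, p_5 = 1*1063 + 978 = 2041, q_5 = 1*25 + 23 = 48.
  i=6: a_6=1, p_6 = 1*2041 + 1063 = 3104, q_6 = 1*48 + 25 = 73.
  i=7: a_7=4, p_7 = 4*3104 + 2041 = 14457, q_7 = 4*73 + 48 = 340.
  i=8: a_8=1, p_8 = 1*14457 + 3104 = 17561, q_8 = 1*340 + 73 = 413.
  i=9: a_9=1, p_9 = 1*17561 + 14457 = 32018, q_9 = 1*413 + 340 = 753.
  i=10: a_10=1, p_10 = 1*32018 + 17561 = 49579, q_10 = 1*753 + 413 = 1166.
  i=11: a_11=11, p_11 = 11*49579 + 32018 = 577387, q_11 = 11*1166 + 753 = 13579.
  i=12: a_12=1, p_12 = 1*577387 + 49579 = 626966, q_12 = 1*13579 + 1166 = 14745.
  i=13: a_13=1, p_13 = 1*626966 + 577387 = 1204353, q_13 = 1*14745 + 13579 = 28324.
Check: 1204353^2 - 1808*28324^2 = 1450466148609 - 1450466148608 = 1, so (x, y) = (1204353, 28324) solves the equation, and by the theorem it is the least positive solution.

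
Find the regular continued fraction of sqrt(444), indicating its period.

Write x_i = (sqrt(444) + m_i)/d_i with (m_0, d_0) = (0, 1). a_0 = floor(sqrt(444)) = 21, since 21^2 = 441 <= 444 < 484 = 22^2.
Iterate m_{i+1} = d_i*a_i - m_i, d_{i+1} = (444 - m_{i+1}^2)/d_i, a_{i+1} = floor((a_0 + m_{i+1})/d_{i+1}):
  m_1 = 1*21 - 0 = 21, d_1 = (444 - 21^2)/1 = 3/1 = 3, a_1 = floor((21 + 21)/3) = 14.
  m_2 = 3*14 - 21 = 21, d_2 = (444 - 21^2)/3 = 3/3 = 1, a_2 = floor((21 + 21)/1) = 42.
  m_3 = 1*42 - 21 = 21, d_3 = (444 - 21^2)/1 = 3/1 = 3: (m_3, d_3) = (m_1, d_1) = (21, 3), so from here the quotients repeat a_1, a_2; the period length is 2.
Hence the expansion of sqrt(444) is a_0 = 21 followed by the repeating block 14, 42 (period 2).

[21; (14, 42)]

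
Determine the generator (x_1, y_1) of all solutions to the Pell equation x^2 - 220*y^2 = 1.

First expand sqrt(220) as a continued fraction. With x_i = (sqrt(220) + m_i)/d_i and (m_0, d_0) = (0, 1): a_0 = floor(sqrt(220)) = 14, since 14^2 = 196 <= 220 < 225 = 15^2.
Iterate m_{i+1} = d_i*a_i - m_i, d_{i+1} = (220 - m_{i+1}^2)/d_i, a_{i+1} = floor((a_0 + m_{i+1})/d_{i+1}):
  m_1 = 1*14 - 0 = 14, d_1 = (220 - 14^2)/1 = 24/1 = 24, a_1 = floor((14 + 14)/24) = 1.
  m_2 = 24*1 - 14 = 10, d_2 = (220 - 10^2)/24 = 120/24 = 5, a_2 = floor((14 + 10)/5) = 4.
  m_3 = 5*4 - 10 = 10, d_3 = (220 - 10^2)/5 = 120/5 = 24, a_3 = floor((14 + 10)/24) = 1.
  m_4 = 24*1 - 10 = 14, d_4 = (220 - 14^2)/24 = 24/24 = 1, a_4 = floor((14 + 14)/1) = 28.
  m_5 = 1*28 - 14 = 14, d_5 = (220 - 14^2)/1 = 24/1 = 24: (m_5, d_5) = (m_1, d_1) = (14, 24), so from here the quotients repeat a_1, ..., a_4; the period length is 4.
So sqrt(220) = [14; (1, 4, 1, 28)] with period length k = 4.
k is even, so the fundamental solution of x^2 - 220y^2 = 1 is (p_{k-1}, q_{k-1}) = (p_3, q_3); compute convergents through index 3.
Convergents (p_i = a_i*p_{i-1} + p_{i-2}, q_i = a_i*q_{i-1} + q_{i-2} with p_{-2}=0, p_{-1}=1, q_{-2}=1, q_{-1}=0):
  i=0: a_0=14, p_0 = 14*1 + 0 = 14, q_0 = 14*0 + 1 = 1.
  i=1: a_1=1, p_1 = 1*14 + 1 = 15, q_1 = 1*1 + 0 = 1.
  i=2: a_2=4, p_2 = 4*15 + 14 = 74, q_2 = 4*1 + 1 = 5.
  i=3: a_3=1, p_3 = 1*74 + 15 = 89, q_3 = 1*5 + 1 = 6.
Check: 89^2 - 220*6^2 = 7921 - 7920 = 1, so (x, y) = (89, 6) solves the equation, and by the theorem it is the least positive solution.

(x, y) = (89, 6)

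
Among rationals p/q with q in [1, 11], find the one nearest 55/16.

Expand x = 55/16 as a continued fraction with the Euclidean algorithm:
  55 = 3*16 + 7, so a_0 = 3.
  16 = 2*7 + 2, so a_1 = 2.
  7 = 3*2 + 1, so a_2 = 3.
  2 = 2*1 + 0, so a_3 = 2.
so x = [3; 2, 3, 2].
Convergents (p_i = a_i*p_{i-1} + p_{i-2}, q_i = a_i*q_{i-1} + q_{i-2} with p_{-2}=0, p_{-1}=1, q_{-2}=1, q_{-1}=0), until the denominator exceeds 11:
  i=0: a_0=3, p_0 = 3*1 + 0 = 3, q_0 = 3*0 + 1 = 1.
  i=1: a_1=2, p_1 = 2*3 + 1 = 7, q_1 = 2*1 + 0 = 2.
  i=2: a_2=3, p_2 = 3*7 + 3 = 24, q_2 = 3*2 + 1 = 7.
  i=3: a_3=2, p_3 = 2*24 + 7 = 55, q_3 = 2*7 + 2 = 16.
q_3 = 16 > 11, so the last convergent with denominator <= 11 is p_2/q_2 = 24/7.
The closest fraction with denominator <= 11 is either p_2/q_2 or the intermediate fraction (k*p_2 + p_1)/(k*q_2 + q_1) with the largest k >= 1 whose denominator stays <= 11; these approach x as k grows, and every other convergent or intermediate fraction in range is farther away.
Largest k: floor((11 - q_1)/q_2) = floor((11 - 2)/7) = 1.
That gives (1*24 + 7)/(1*7 + 2) = 31/9.
Compare the errors: |x - 24/7| = |55*7 - 24*16|/(16*7) = 1/112, and |x - 31/9| = |55*9 - 31*16|/(16*9) = 1/144.
Cross-multiplying, 1*112 = 112 < 144 = 1*144, so 1/144 is smaller: the intermediate fraction 31/9 is closer to x than 24/7.

31/9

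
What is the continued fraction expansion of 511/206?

[2; 2, 12, 2, 1, 2]

Run the Euclidean algorithm on 511 and 206; the successive quotients are the partial quotients a_0, a_1, ... (each step inverts the fractional part left over by the previous one):
  511 = 2*206 + 99, so a_0 = 2.
  206 = 2*99 + 8, so a_1 = 2.
  99 = 12*8 + 3, so a_2 = 12.
  8 = 2*3 + 2, so a_3 = 2.
  3 = 1*2 + 1, so a_4 = 1.
  2 = 2*1 + 0, so a_5 = 2.
The remainder reaches 0 after 6 divisions, so the expansion has 6 partial quotients, read off in order.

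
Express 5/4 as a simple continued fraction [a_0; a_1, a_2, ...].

[1; 4]

Run the Euclidean algorithm on 5 and 4; the successive quotients are the partial quotients a_0, a_1, ... (each step inverts the fractional part left over by the previous one):
  5 = 1*4 + 1, so a_0 = 1.
  4 = 4*1 + 0, so a_1 = 4.
The remainder reaches 0 after 2 divisions, so the expansion has 2 partial quotients, read off in order.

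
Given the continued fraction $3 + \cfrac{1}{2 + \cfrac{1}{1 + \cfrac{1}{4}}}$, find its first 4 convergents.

Using the convergent recurrence p_i = a_i*p_{i-1} + p_{i-2}, q_i = a_i*q_{i-1} + q_{i-2} with p_{-2}=0, p_{-1}=1, q_{-2}=1, q_{-1}=0:
  i=0: a_0=3, p_0 = 3*1 + 0 = 3, q_0 = 3*0 + 1 = 1.
  i=1: a_1=2, p_1 = 2*3 + 1 = 7, q_1 = 2*1 + 0 = 2.
  i=2: a_2=1, p_2 = 1*7 + 3 = 10, q_2 = 1*2 + 1 = 3.
  i=3: a_3=4, p_3 = 4*10 + 7 = 47, q_3 = 4*3 + 2 = 14.

3/1, 7/2, 10/3, 47/14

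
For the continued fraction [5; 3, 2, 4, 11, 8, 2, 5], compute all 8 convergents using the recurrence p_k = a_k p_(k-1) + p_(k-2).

Using the convergent recurrence p_i = a_i*p_{i-1} + p_{i-2}, q_i = a_i*q_{i-1} + q_{i-2} with p_{-2}=0, p_{-1}=1, q_{-2}=1, q_{-1}=0:
  i=0: a_0=5, p_0 = 5*1 + 0 = 5, q_0 = 5*0 + 1 = 1.
  i=1: a_1=3, p_1 = 3*5 + 1 = 16, q_1 = 3*1 + 0 = 3.
  i=2: a_2=2, p_2 = 2*16 + 5 = 37, q_2 = 2*3 + 1 = 7.
  i=3: a_3=4, p_3 = 4*37 + 16 = 164, q_3 = 4*7 + 3 = 31.
  i=4: a_4=11, p_4 = 11*164 + 37 = 1841, q_4 = 11*31 + 7 = 348.
  i=5: a_5=8, p_5 = 8*1841 + 164 = 14892, q_5 = 8*348 + 31 = 2815.
  i=6: a_6=2, p_6 = 2*14892 + 1841 = 31625, q_6 = 2*2815 + 348 = 5978.
  i=7: a_7=5, p_7 = 5*31625 + 14892 = 173017, q_7 = 5*5978 + 2815 = 32705.

5/1, 16/3, 37/7, 164/31, 1841/348, 14892/2815, 31625/5978, 173017/32705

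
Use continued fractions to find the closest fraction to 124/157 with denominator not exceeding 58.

Expand x = 124/157 as a continued fraction with the Euclidean algorithm:
  124 = 0*157 + 124, so a_0 = 0.
  157 = 1*124 + 33, so a_1 = 1.
  124 = 3*33 + 25, so a_2 = 3.
  33 = 1*25 + 8, so a_3 = 1.
  25 = 3*8 + 1, so a_4 = 3.
  8 = 8*1 + 0, so a_5 = 8.
so x = [0; 1, 3, 1, 3, 8].
Convergents (p_i = a_i*p_{i-1} + p_{i-2}, q_i = a_i*q_{i-1} + q_{i-2} with p_{-2}=0, p_{-1}=1, q_{-2}=1, q_{-1}=0), until the denominator exceeds 58:
  i=0: a_0=0, p_0 = 0*1 + 0 = 0, q_0 = 0*0 + 1 = 1.
  i=1: a_1=1, p_1 = 1*0 + 1 = 1, q_1 = 1*1 + 0 = 1.
  i=2: a_2=3, p_2 = 3*1 + 0 = 3, q_2 = 3*1 + 1 = 4.
  i=3: a_3=1, p_3 = 1*3 + 1 = 4, q_3 = 1*4 + 1 = 5.
  i=4: a_4=3, p_4 = 3*4 + 3 = 15, q_4 = 3*5 + 4 = 19.
  i=5: a_5=8, p_5 = 8*15 + 4 = 124, q_5 = 8*19 + 5 = 157.
q_5 = 157 > 58, so the last convergent with denominator <= 58 is p_4/q_4 = 15/19.
The closest fraction with denominator <= 58 is either p_4/q_4 or the intermediate fraction (k*p_4 + p_3)/(k*q_4 + q_3) with the largest k >= 1 whose denominator stays <= 58; these approach x as k grows, and every other convergent or intermediate fraction in range is farther away.
Largest k: floor((58 - q_3)/q_4) = floor((58 - 5)/19) = 2.
That gives (2*15 + 4)/(2*19 + 5) = 34/43.
Compare the errors: |x - 15/19| = |124*19 - 15*157|/(157*19) = 1/2983, and |x - 34/43| = |124*43 - 34*157|/(157*43) = 6/6751.
Cross-multiplying, 1*6751 = 6751 < 17898 = 6*2983, so 1/2983 is smaller: the convergent 15/19 is closer to x than 34/43.

15/19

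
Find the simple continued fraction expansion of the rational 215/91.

[2; 2, 1, 3, 8]

Run the Euclidean algorithm on 215 and 91; the successive quotients are the partial quotients a_0, a_1, ... (each step inverts the fractional part left over by the previous one):
  215 = 2*91 + 33, so a_0 = 2.
  91 = 2*33 + 25, so a_1 = 2.
  33 = 1*25 + 8, so a_2 = 1.
  25 = 3*8 + 1, so a_3 = 3.
  8 = 8*1 + 0, so a_4 = 8.
The remainder reaches 0 after 5 divisions, so the expansion has 5 partial quotients, read off in order.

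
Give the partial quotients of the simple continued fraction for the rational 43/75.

Run the Euclidean algorithm on 43 and 75; the successive quotients are the partial quotients a_0, a_1, ... (each step inverts the fractional part left over by the previous one):
  43 = 0*75 + 43, so a_0 = 0.
  75 = 1*43 + 32, so a_1 = 1.
  43 = 1*32 + 11, so a_2 = 1.
  32 = 2*11 + 10, so a_3 = 2.
  11 = 1*10 + 1, so a_4 = 1.
  10 = 10*1 + 0, so a_5 = 10.
The remainder reaches 0 after 6 divisions, so the expansion has 6 partial quotients, read off in order.

[0; 1, 1, 2, 1, 10]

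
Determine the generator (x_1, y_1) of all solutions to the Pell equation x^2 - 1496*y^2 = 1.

First expand sqrt(1496) as a continued fraction. With x_i = (sqrt(1496) + m_i)/d_i and (m_0, d_0) = (0, 1): a_0 = floor(sqrt(1496)) = 38, since 38^2 = 1444 <= 1496 < 1521 = 39^2.
Iterate m_{i+1} = d_i*a_i - m_i, d_{i+1} = (1496 - m_{i+1}^2)/d_i, a_{i+1} = floor((a_0 + m_{i+1})/d_{i+1}):
  m_1 = 1*38 - 0 = 38, d_1 = (1496 - 38^2)/1 = 52/1 = 52, a_1 = floor((38 + 38)/52) = 1.
  m_2 = 52*1 - 38 = 14, d_2 = (1496 - 14^2)/52 = 1300/52 = 25, a_2 = floor((38 + 14)/25) = 2.
  m_3 = 25*2 - 14 = 36, d_3 = (1496 - 36^2)/25 = 200/25 = 8, a_3 = floor((38 + 36)/8) = 9.
  m_4 = 8*9 - 36 = 36, d_4 = (1496 - 36^2)/8 = 200/8 = 25, a_4 = floor((38 + 36)/25) = 2.
  m_5 = 25*2 - 36 = 14, d_5 = (1496 - 14^2)/25 = 1300/25 = 52, a_5 = floor((38 + 14)/52) = 1.
  m_6 = 52*1 - 14 = 38, d_6 = (1496 - 38^2)/52 = 52/52 = 1, a_6 = floor((38 + 38)/1) = 76.
  m_7 = 1*76 - 38 = 38, d_7 = (1496 - 38^2)/1 = 52/1 = 52: (m_7, d_7) = (m_1, d_1) = (38, 52), so from here the quotients repeat a_1, ..., a_6; the period length is 6.
So sqrt(1496) = [38; (1, 2, 9, 2, 1, 76)] with period length k = 6.
k is even, so the fundamental solution of x^2 - 1496y^2 = 1 is (p_{k-1}, q_{k-1}) = (p_5, q_5); compute convergents through index 5.
Convergents (p_i = a_i*p_{i-1} + p_{i-2}, q_i = a_i*q_{i-1} + q_{i-2} with p_{-2}=0, p_{-1}=1, q_{-2}=1, q_{-1}=0):
  i=0: a_0=38, p_0 = 38*1 + 0 = 38, q_0 = 38*0 + 1 = 1.
  i=1: a_1=1, p_1 = 1*38 + 1 = 39, q_1 = 1*1 + 0 = 1.
  i=2: a_2=2, p_2 = 2*39 + 38 = 116, q_2 = 2*1 + 1 = 3.
  i=3: a_3=9, p_3 = 9*116 + 39 = 1083, q_3 = 9*3 + 1 = 28.
  i=4: a_4=2, p_4 = 2*1083 + 116 = 2282, q_4 = 2*28 + 3 = 59.
  i=5: a_5=1, p_5 = 1*2282 + 1083 = 3365, q_5 = 1*59 + 28 = 87.
Check: 3365^2 - 1496*87^2 = 11323225 - 11323224 = 1, so (x, y) = (3365, 87) solves the equation, and by the theorem it is the least positive solution.

(x, y) = (3365, 87)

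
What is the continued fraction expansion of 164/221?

[0; 1, 2, 1, 7, 7]

Run the Euclidean algorithm on 164 and 221; the successive quotients are the partial quotients a_0, a_1, ... (each step inverts the fractional part left over by the previous one):
  164 = 0*221 + 164, so a_0 = 0.
  221 = 1*164 + 57, so a_1 = 1.
  164 = 2*57 + 50, so a_2 = 2.
  57 = 1*50 + 7, so a_3 = 1.
  50 = 7*7 + 1, so a_4 = 7.
  7 = 7*1 + 0, so a_5 = 7.
The remainder reaches 0 after 6 divisions, so the expansion has 6 partial quotients, read off in order.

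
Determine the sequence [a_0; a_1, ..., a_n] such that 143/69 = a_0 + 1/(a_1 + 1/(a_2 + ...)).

[2; 13, 1, 4]

Run the Euclidean algorithm on 143 and 69; the successive quotients are the partial quotients a_0, a_1, ... (each step inverts the fractional part left over by the previous one):
  143 = 2*69 + 5, so a_0 = 2.
  69 = 13*5 + 4, so a_1 = 13.
  5 = 1*4 + 1, so a_2 = 1.
  4 = 4*1 + 0, so a_3 = 4.
The remainder reaches 0 after 4 divisions, so the expansion has 4 partial quotients, read off in order.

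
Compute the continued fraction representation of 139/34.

[4; 11, 3]

Run the Euclidean algorithm on 139 and 34; the successive quotients are the partial quotients a_0, a_1, ... (each step inverts the fractional part left over by the previous one):
  139 = 4*34 + 3, so a_0 = 4.
  34 = 11*3 + 1, so a_1 = 11.
  3 = 3*1 + 0, so a_2 = 3.
The remainder reaches 0 after 3 divisions, so the expansion has 3 partial quotients, read off in order.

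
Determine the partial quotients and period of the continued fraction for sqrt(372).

[19; (3, 2, 12, 2, 3, 38)]

Write x_i = (sqrt(372) + m_i)/d_i with (m_0, d_0) = (0, 1). a_0 = floor(sqrt(372)) = 19, since 19^2 = 361 <= 372 < 400 = 20^2.
Iterate m_{i+1} = d_i*a_i - m_i, d_{i+1} = (372 - m_{i+1}^2)/d_i, a_{i+1} = floor((a_0 + m_{i+1})/d_{i+1}):
  m_1 = 1*19 - 0 = 19, d_1 = (372 - 19^2)/1 = 11/1 = 11, a_1 = floor((19 + 19)/11) = 3.
  m_2 = 11*3 - 19 = 14, d_2 = (372 - 14^2)/11 = 176/11 = 16, a_2 = floor((19 + 14)/16) = 2.
  m_3 = 16*2 - 14 = 18, d_3 = (372 - 18^2)/16 = 48/16 = 3, a_3 = floor((19 + 18)/3) = 12.
  m_4 = 3*12 - 18 = 18, d_4 = (372 - 18^2)/3 = 48/3 = 16, a_4 = floor((19 + 18)/16) = 2.
  m_5 = 16*2 - 18 = 14, d_5 = (372 - 14^2)/16 = 176/16 = 11, a_5 = floor((19 + 14)/11) = 3.
  m_6 = 11*3 - 14 = 19, d_6 = (372 - 19^2)/11 = 11/11 = 1, a_6 = floor((19 + 19)/1) = 38.
  m_7 = 1*38 - 19 = 19, d_7 = (372 - 19^2)/1 = 11/1 = 11: (m_7, d_7) = (m_1, d_1) = (19, 11), so from here the quotients repeat a_1, ..., a_6; the period length is 6.
Hence the expansion of sqrt(372) is a_0 = 19 followed by the repeating block 3, 2, 12, 2, 3, 38 (period 6).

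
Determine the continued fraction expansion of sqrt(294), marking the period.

Write x_i = (sqrt(294) + m_i)/d_i with (m_0, d_0) = (0, 1). a_0 = floor(sqrt(294)) = 17, since 17^2 = 289 <= 294 < 324 = 18^2.
Iterate m_{i+1} = d_i*a_i - m_i, d_{i+1} = (294 - m_{i+1}^2)/d_i, a_{i+1} = floor((a_0 + m_{i+1})/d_{i+1}):
  m_1 = 1*17 - 0 = 17, d_1 = (294 - 17^2)/1 = 5/1 = 5, a_1 = floor((17 + 17)/5) = 6.
  m_2 = 5*6 - 17 = 13, d_2 = (294 - 13^2)/5 = 125/5 = 25, a_2 = floor((17 + 13)/25) = 1.
  m_3 = 25*1 - 13 = 12, d_3 = (294 - 12^2)/25 = 150/25 = 6, a_3 = floor((17 + 12)/6) = 4.
  m_4 = 6*4 - 12 = 12, d_4 = (294 - 12^2)/6 = 150/6 = 25, a_4 = floor((17 + 12)/25) = 1.
  m_5 = 25*1 - 12 = 13, d_5 = (294 - 13^2)/25 = 125/25 = 5, a_5 = floor((17 + 13)/5) = 6.
  m_6 = 5*6 - 13 = 17, d_6 = (294 - 17^2)/5 = 5/5 = 1, a_6 = floor((17 + 17)/1) = 34.
  m_7 = 1*34 - 17 = 17, d_7 = (294 - 17^2)/1 = 5/1 = 5: (m_7, d_7) = (m_1, d_1) = (17, 5), so from here the quotients repeat a_1, ..., a_6; the period length is 6.
Hence the expansion of sqrt(294) is a_0 = 17 followed by the repeating block 6, 1, 4, 1, 6, 34 (period 6).

[17; (6, 1, 4, 1, 6, 34)]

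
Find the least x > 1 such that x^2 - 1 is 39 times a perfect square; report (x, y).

(x, y) = (25, 4)

First expand sqrt(39) as a continued fraction. With x_i = (sqrt(39) + m_i)/d_i and (m_0, d_0) = (0, 1): a_0 = floor(sqrt(39)) = 6, since 6^2 = 36 <= 39 < 49 = 7^2.
Iterate m_{i+1} = d_i*a_i - m_i, d_{i+1} = (39 - m_{i+1}^2)/d_i, a_{i+1} = floor((a_0 + m_{i+1})/d_{i+1}):
  m_1 = 1*6 - 0 = 6, d_1 = (39 - 6^2)/1 = 3/1 = 3, a_1 = floor((6 + 6)/3) = 4.
  m_2 = 3*4 - 6 = 6, d_2 = (39 - 6^2)/3 = 3/3 = 1, a_2 = floor((6 + 6)/1) = 12.
  m_3 = 1*12 - 6 = 6, d_3 = (39 - 6^2)/1 = 3/1 = 3: (m_3, d_3) = (m_1, d_1) = (6, 3), so from here the quotients repeat a_1, a_2; the period length is 2.
So sqrt(39) = [6; (4, 12)] with period length k = 2.
k is even, so the fundamental solution of x^2 - 39y^2 = 1 is (p_{k-1}, q_{k-1}) = (p_1, q_1); compute convergents through index 1.
Convergents (p_i = a_i*p_{i-1} + p_{i-2}, q_i = a_i*q_{i-1} + q_{i-2} with p_{-2}=0, p_{-1}=1, q_{-2}=1, q_{-1}=0):
  i=0: a_0=6, p_0 = 6*1 + 0 = 6, q_0 = 6*0 + 1 = 1.
  i=1: a_1=4, p_1 = 4*6 + 1 = 25, q_1 = 4*1 + 0 = 4.
Check: 25^2 - 39*4^2 = 625 - 624 = 1, so (x, y) = (25, 4) solves the equation, and by the theorem it is the least positive solution.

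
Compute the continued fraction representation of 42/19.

Run the Euclidean algorithm on 42 and 19; the successive quotients are the partial quotients a_0, a_1, ... (each step inverts the fractional part left over by the previous one):
  42 = 2*19 + 4, so a_0 = 2.
  19 = 4*4 + 3, so a_1 = 4.
  4 = 1*3 + 1, so a_2 = 1.
  3 = 3*1 + 0, so a_3 = 3.
The remainder reaches 0 after 4 divisions, so the expansion has 4 partial quotients, read off in order.

[2; 4, 1, 3]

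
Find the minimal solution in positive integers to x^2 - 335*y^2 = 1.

(x, y) = (604, 33)

First expand sqrt(335) as a continued fraction. With x_i = (sqrt(335) + m_i)/d_i and (m_0, d_0) = (0, 1): a_0 = floor(sqrt(335)) = 18, since 18^2 = 324 <= 335 < 361 = 19^2.
Iterate m_{i+1} = d_i*a_i - m_i, d_{i+1} = (335 - m_{i+1}^2)/d_i, a_{i+1} = floor((a_0 + m_{i+1})/d_{i+1}):
  m_1 = 1*18 - 0 = 18, d_1 = (335 - 18^2)/1 = 11/1 = 11, a_1 = floor((18 + 18)/11) = 3.
  m_2 = 11*3 - 18 = 15, d_2 = (335 - 15^2)/11 = 110/11 = 10, a_2 = floor((18 + 15)/10) = 3.
  m_3 = 10*3 - 15 = 15, d_3 = (335 - 15^2)/10 = 110/10 = 11, a_3 = floor((18 + 15)/11) = 3.
  m_4 = 11*3 - 15 = 18, d_4 = (335 - 18^2)/11 = 11/11 = 1, a_4 = floor((18 + 18)/1) = 36.
  m_5 = 1*36 - 18 = 18, d_5 = (335 - 18^2)/1 = 11/1 = 11: (m_5, d_5) = (m_1, d_1) = (18, 11), so from here the quotients repeat a_1, ..., a_4; the period length is 4.
So sqrt(335) = [18; (3, 3, 3, 36)] with period length k = 4.
k is even, so the fundamental solution of x^2 - 335y^2 = 1 is (p_{k-1}, q_{k-1}) = (p_3, q_3); compute convergents through index 3.
Convergents (p_i = a_i*p_{i-1} + p_{i-2}, q_i = a_i*q_{i-1} + q_{i-2} with p_{-2}=0, p_{-1}=1, q_{-2}=1, q_{-1}=0):
  i=0: a_0=18, p_0 = 18*1 + 0 = 18, q_0 = 18*0 + 1 = 1.
  i=1: a_1=3, p_1 = 3*18 + 1 = 55, q_1 = 3*1 + 0 = 3.
  i=2: a_2=3, p_2 = 3*55 + 18 = 183, q_2 = 3*3 + 1 = 10.
  i=3: a_3=3, p_3 = 3*183 + 55 = 604, q_3 = 3*10 + 3 = 33.
Check: 604^2 - 335*33^2 = 364816 - 364815 = 1, so (x, y) = (604, 33) solves the equation, and by the theorem it is the least positive solution.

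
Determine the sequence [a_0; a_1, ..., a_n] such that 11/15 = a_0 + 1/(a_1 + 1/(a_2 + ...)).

Run the Euclidean algorithm on 11 and 15; the successive quotients are the partial quotients a_0, a_1, ... (each step inverts the fractional part left over by the previous one):
  11 = 0*15 + 11, so a_0 = 0.
  15 = 1*11 + 4, so a_1 = 1.
  11 = 2*4 + 3, so a_2 = 2.
  4 = 1*3 + 1, so a_3 = 1.
  3 = 3*1 + 0, so a_4 = 3.
The remainder reaches 0 after 5 divisions, so the expansion has 5 partial quotients, read off in order.

[0; 1, 2, 1, 3]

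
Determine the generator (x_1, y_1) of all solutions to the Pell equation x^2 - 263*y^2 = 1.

(x, y) = (139128, 8579)

First expand sqrt(263) as a continued fraction. With x_i = (sqrt(263) + m_i)/d_i and (m_0, d_0) = (0, 1): a_0 = floor(sqrt(263)) = 16, since 16^2 = 256 <= 263 < 289 = 17^2.
Iterate m_{i+1} = d_i*a_i - m_i, d_{i+1} = (263 - m_{i+1}^2)/d_i, a_{i+1} = floor((a_0 + m_{i+1})/d_{i+1}):
  m_1 = 1*16 - 0 = 16, d_1 = (263 - 16^2)/1 = 7/1 = 7, a_1 = floor((16 + 16)/7) = 4.
  m_2 = 7*4 - 16 = 12, d_2 = (263 - 12^2)/7 = 119/7 = 17, a_2 = floor((16 + 12)/17) = 1.
  m_3 = 17*1 - 12 = 5, d_3 = (263 - 5^2)/17 = 238/17 = 14, a_3 = floor((16 + 5)/14) = 1.
  m_4 = 14*1 - 5 = 9, d_4 = (263 - 9^2)/14 = 182/14 = 13, a_4 = floor((16 + 9)/13) = 1.
  m_5 = 13*1 - 9 = 4, d_5 = (263 - 4^2)/13 = 247/13 = 19, a_5 = floor((16 + 4)/19) = 1.
  m_6 = 19*1 - 4 = 15, d_6 = (263 - 15^2)/19 = 38/19 = 2, a_6 = floor((16 + 15)/2) = 15.
  m_7 = 2*15 - 15 = 15, d_7 = (263 - 15^2)/2 = 38/2 = 19, a_7 = floor((16 + 15)/19) = 1.
  m_8 = 19*1 - 15 = 4, d_8 = (263 - 4^2)/19 = 247/19 = 13, a_8 = floor((16 + 4)/13) = 1.
  m_9 = 13*1 - 4 = 9, d_9 = (263 - 9^2)/13 = 182/13 = 14, a_9 = floor((16 + 9)/14) = 1.
  m_10 = 14*1 - 9 = 5, d_10 = (263 - 5^2)/14 = 238/14 = 17, a_10 = floor((16 + 5)/17) = 1.
  m_11 = 17*1 - 5 = 12, d_11 = (263 - 12^2)/17 = 119/17 = 7, a_11 = floor((16 + 12)/7) = 4.
  m_12 = 7*4 - 12 = 16, d_12 = (263 - 16^2)/7 = 7/7 = 1, a_12 = floor((16 + 16)/1) = 32.
  m_13 = 1*32 - 16 = 16, d_13 = (263 - 16^2)/1 = 7/1 = 7: (m_13, d_13) = (m_1, d_1) = (16, 7), so from here the quotients repeat a_1, ..., a_12; the period length is 12.
So sqrt(263) = [16; (4, 1, 1, 1, 1, 15, 1, 1, 1, 1, 4, 32)] with period length k = 12.
k is even, so the fundamental solution of x^2 - 263y^2 = 1 is (p_{k-1}, q_{k-1}) = (p_11, q_11); compute convergents through index 11.
Convergents (p_i = a_i*p_{i-1} + p_{i-2}, q_i = a_i*q_{i-1} + q_{i-2} with p_{-2}=0, p_{-1}=1, q_{-2}=1, q_{-1}=0):
  i=0: a_0=16, p_0 = 16*1 + 0 = 16, q_0 = 16*0 + 1 = 1.
  i=1: a_1=4, p_1 = 4*16 + 1 = 65, q_1 = 4*1 + 0 = 4.
  i=2: a_2=1, p_2 = 1*65 + 16 = 81, q_2 = 1*4 + 1 = 5.
  i=3: a_3=1, p_3 = 1*81 + 65 = 146, q_3 = 1*5 + 4 = 9.
  i=4: a_4=1, p_4 = 1*146 + 81 = 227, q_4 = 1*9 + 5 = 14.
  i=5: a_5=1, p_5 = 1*227 + 146 = 373, q_5 = 1*14 + 9 = 23.
  i=6: a_6=15, p_6 = 15*373 + 227 = 5822, q_6 = 15*23 + 14 = 359.
  i=7: a_7=1, p_7 = 1*5822 + 373 = 6195, q_7 = 1*359 + 23 = 382.
  i=8: a_8=1, p_8 = 1*6195 + 5822 = 12017, q_8 = 1*382 + 359 = 741.
  i=9: a_9=1, p_9 = 1*12017 + 6195 = 18212, q_9 = 1*741 + 382 = 1123.
  i=10: a_10=1, p_10 = 1*18212 + 12017 = 30229, q_10 = 1*1123 + 741 = 1864.
  i=11: a_11=4, p_11 = 4*30229 + 18212 = 139128, q_11 = 4*1864 + 1123 = 8579.
Check: 139128^2 - 263*8579^2 = 19356600384 - 19356600383 = 1, so (x, y) = (139128, 8579) solves the equation, and by the theorem it is the least positive solution.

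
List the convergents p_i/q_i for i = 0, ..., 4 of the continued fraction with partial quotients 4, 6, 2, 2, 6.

4/1, 25/6, 54/13, 133/32, 852/205

Using the convergent recurrence p_i = a_i*p_{i-1} + p_{i-2}, q_i = a_i*q_{i-1} + q_{i-2} with p_{-2}=0, p_{-1}=1, q_{-2}=1, q_{-1}=0:
  i=0: a_0=4, p_0 = 4*1 + 0 = 4, q_0 = 4*0 + 1 = 1.
  i=1: a_1=6, p_1 = 6*4 + 1 = 25, q_1 = 6*1 + 0 = 6.
  i=2: a_2=2, p_2 = 2*25 + 4 = 54, q_2 = 2*6 + 1 = 13.
  i=3: a_3=2, p_3 = 2*54 + 25 = 133, q_3 = 2*13 + 6 = 32.
  i=4: a_4=6, p_4 = 6*133 + 54 = 852, q_4 = 6*32 + 13 = 205.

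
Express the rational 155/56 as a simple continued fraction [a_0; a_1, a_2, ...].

[2; 1, 3, 3, 4]

Run the Euclidean algorithm on 155 and 56; the successive quotients are the partial quotients a_0, a_1, ... (each step inverts the fractional part left over by the previous one):
  155 = 2*56 + 43, so a_0 = 2.
  56 = 1*43 + 13, so a_1 = 1.
  43 = 3*13 + 4, so a_2 = 3.
  13 = 3*4 + 1, so a_3 = 3.
  4 = 4*1 + 0, so a_4 = 4.
The remainder reaches 0 after 5 divisions, so the expansion has 5 partial quotients, read off in order.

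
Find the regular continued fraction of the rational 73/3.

[24; 3]

Run the Euclidean algorithm on 73 and 3; the successive quotients are the partial quotients a_0, a_1, ... (each step inverts the fractional part left over by the previous one):
  73 = 24*3 + 1, so a_0 = 24.
  3 = 3*1 + 0, so a_1 = 3.
The remainder reaches 0 after 2 divisions, so the expansion has 2 partial quotients, read off in order.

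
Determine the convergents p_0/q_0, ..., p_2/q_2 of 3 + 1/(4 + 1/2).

Using the convergent recurrence p_i = a_i*p_{i-1} + p_{i-2}, q_i = a_i*q_{i-1} + q_{i-2} with p_{-2}=0, p_{-1}=1, q_{-2}=1, q_{-1}=0:
  i=0: a_0=3, p_0 = 3*1 + 0 = 3, q_0 = 3*0 + 1 = 1.
  i=1: a_1=4, p_1 = 4*3 + 1 = 13, q_1 = 4*1 + 0 = 4.
  i=2: a_2=2, p_2 = 2*13 + 3 = 29, q_2 = 2*4 + 1 = 9.

3/1, 13/4, 29/9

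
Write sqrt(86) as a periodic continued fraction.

[9; (3, 1, 1, 1, 8, 1, 1, 1, 3, 18)]

Write x_i = (sqrt(86) + m_i)/d_i with (m_0, d_0) = (0, 1). a_0 = floor(sqrt(86)) = 9, since 9^2 = 81 <= 86 < 100 = 10^2.
Iterate m_{i+1} = d_i*a_i - m_i, d_{i+1} = (86 - m_{i+1}^2)/d_i, a_{i+1} = floor((a_0 + m_{i+1})/d_{i+1}):
  m_1 = 1*9 - 0 = 9, d_1 = (86 - 9^2)/1 = 5/1 = 5, a_1 = floor((9 + 9)/5) = 3.
  m_2 = 5*3 - 9 = 6, d_2 = (86 - 6^2)/5 = 50/5 = 10, a_2 = floor((9 + 6)/10) = 1.
  m_3 = 10*1 - 6 = 4, d_3 = (86 - 4^2)/10 = 70/10 = 7, a_3 = floor((9 + 4)/7) = 1.
  m_4 = 7*1 - 4 = 3, d_4 = (86 - 3^2)/7 = 77/7 = 11, a_4 = floor((9 + 3)/11) = 1.
  m_5 = 11*1 - 3 = 8, d_5 = (86 - 8^2)/11 = 22/11 = 2, a_5 = floor((9 + 8)/2) = 8.
  m_6 = 2*8 - 8 = 8, d_6 = (86 - 8^2)/2 = 22/2 = 11, a_6 = floor((9 + 8)/11) = 1.
  m_7 = 11*1 - 8 = 3, d_7 = (86 - 3^2)/11 = 77/11 = 7, a_7 = floor((9 + 3)/7) = 1.
  m_8 = 7*1 - 3 = 4, d_8 = (86 - 4^2)/7 = 70/7 = 10, a_8 = floor((9 + 4)/10) = 1.
  m_9 = 10*1 - 4 = 6, d_9 = (86 - 6^2)/10 = 50/10 = 5, a_9 = floor((9 + 6)/5) = 3.
  m_10 = 5*3 - 6 = 9, d_10 = (86 - 9^2)/5 = 5/5 = 1, a_10 = floor((9 + 9)/1) = 18.
  m_11 = 1*18 - 9 = 9, d_11 = (86 - 9^2)/1 = 5/1 = 5: (m_11, d_11) = (m_1, d_1) = (9, 5), so from here the quotients repeat a_1, ..., a_10; the period length is 10.
Hence the expansion of sqrt(86) is a_0 = 9 followed by the repeating block 3, 1, 1, 1, 8, 1, 1, 1, 3, 18 (period 10).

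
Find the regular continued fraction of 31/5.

[6; 5]

Run the Euclidean algorithm on 31 and 5; the successive quotients are the partial quotients a_0, a_1, ... (each step inverts the fractional part left over by the previous one):
  31 = 6*5 + 1, so a_0 = 6.
  5 = 5*1 + 0, so a_1 = 5.
The remainder reaches 0 after 2 divisions, so the expansion has 2 partial quotients, read off in order.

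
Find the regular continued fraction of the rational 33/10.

[3; 3, 3]

Run the Euclidean algorithm on 33 and 10; the successive quotients are the partial quotients a_0, a_1, ... (each step inverts the fractional part left over by the previous one):
  33 = 3*10 + 3, so a_0 = 3.
  10 = 3*3 + 1, so a_1 = 3.
  3 = 3*1 + 0, so a_2 = 3.
The remainder reaches 0 after 3 divisions, so the expansion has 3 partial quotients, read off in order.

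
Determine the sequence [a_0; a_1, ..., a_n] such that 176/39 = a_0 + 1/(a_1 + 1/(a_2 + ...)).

Run the Euclidean algorithm on 176 and 39; the successive quotients are the partial quotients a_0, a_1, ... (each step inverts the fractional part left over by the previous one):
  176 = 4*39 + 20, so a_0 = 4.
  39 = 1*20 + 19, so a_1 = 1.
  20 = 1*19 + 1, so a_2 = 1.
  19 = 19*1 + 0, so a_3 = 19.
The remainder reaches 0 after 4 divisions, so the expansion has 4 partial quotients, read off in order.

[4; 1, 1, 19]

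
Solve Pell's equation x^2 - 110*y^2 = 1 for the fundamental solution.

(x, y) = (21, 2)

First expand sqrt(110) as a continued fraction. With x_i = (sqrt(110) + m_i)/d_i and (m_0, d_0) = (0, 1): a_0 = floor(sqrt(110)) = 10, since 10^2 = 100 <= 110 < 121 = 11^2.
Iterate m_{i+1} = d_i*a_i - m_i, d_{i+1} = (110 - m_{i+1}^2)/d_i, a_{i+1} = floor((a_0 + m_{i+1})/d_{i+1}):
  m_1 = 1*10 - 0 = 10, d_1 = (110 - 10^2)/1 = 10/1 = 10, a_1 = floor((10 + 10)/10) = 2.
  m_2 = 10*2 - 10 = 10, d_2 = (110 - 10^2)/10 = 10/10 = 1, a_2 = floor((10 + 10)/1) = 20.
  m_3 = 1*20 - 10 = 10, d_3 = (110 - 10^2)/1 = 10/1 = 10: (m_3, d_3) = (m_1, d_1) = (10, 10), so from here the quotients repeat a_1, a_2; the period length is 2.
So sqrt(110) = [10; (2, 20)] with period length k = 2.
k is even, so the fundamental solution of x^2 - 110y^2 = 1 is (p_{k-1}, q_{k-1}) = (p_1, q_1); compute convergents through index 1.
Convergents (p_i = a_i*p_{i-1} + p_{i-2}, q_i = a_i*q_{i-1} + q_{i-2} with p_{-2}=0, p_{-1}=1, q_{-2}=1, q_{-1}=0):
  i=0: a_0=10, p_0 = 10*1 + 0 = 10, q_0 = 10*0 + 1 = 1.
  i=1: a_1=2, p_1 = 2*10 + 1 = 21, q_1 = 2*1 + 0 = 2.
Check: 21^2 - 110*2^2 = 441 - 440 = 1, so (x, y) = (21, 2) solves the equation, and by the theorem it is the least positive solution.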